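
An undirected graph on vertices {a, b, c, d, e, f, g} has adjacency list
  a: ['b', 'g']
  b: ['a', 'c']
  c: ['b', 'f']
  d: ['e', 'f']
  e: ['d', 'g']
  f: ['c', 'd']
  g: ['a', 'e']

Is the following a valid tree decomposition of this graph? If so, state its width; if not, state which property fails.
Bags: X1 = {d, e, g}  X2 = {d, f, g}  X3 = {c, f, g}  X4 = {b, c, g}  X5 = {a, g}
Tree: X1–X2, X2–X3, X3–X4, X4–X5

No — edge (b,a) lies in no bag.

A tree decomposition must satisfy three properties: every vertex lies in some bag; for every edge, both endpoints lie together in some bag; and for every vertex, the bags containing it form a connected subtree. Here edge (b,a) lies in no bag, so the decomposition is invalid.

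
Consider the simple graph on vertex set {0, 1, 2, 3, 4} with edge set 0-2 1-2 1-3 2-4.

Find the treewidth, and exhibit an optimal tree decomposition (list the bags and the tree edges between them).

Treewidth 1.
One optimal decomposition is:
Bags: B1 = {2, 4}  B2 = {0, 2}  B3 = {1, 2}  B4 = {1, 3}
Tree: B1–B2, B2–B3, B3–B4

Each bag holds 2 vertices, so the decomposition has width 1, which upper-bounds the treewidth. Since G has at least one edge (e.g. 4–2), it is not an edgeless graph, so tw(G) ≥ 1. Combining the bounds, tw(G) = 1.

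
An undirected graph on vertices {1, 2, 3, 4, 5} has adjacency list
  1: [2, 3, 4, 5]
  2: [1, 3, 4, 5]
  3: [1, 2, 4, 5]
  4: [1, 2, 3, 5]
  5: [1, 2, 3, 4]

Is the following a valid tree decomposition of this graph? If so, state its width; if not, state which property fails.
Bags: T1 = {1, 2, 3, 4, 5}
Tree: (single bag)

Every vertex of G appears in some bag (union = {1, 2, 3, 4, 5}); every edge is covered by a bag; and for each vertex v the set of bags containing v is connected in the bag tree. The decomposition is therefore valid. The largest bag has 5 vertices, so the width is 4.

Yes; width 4.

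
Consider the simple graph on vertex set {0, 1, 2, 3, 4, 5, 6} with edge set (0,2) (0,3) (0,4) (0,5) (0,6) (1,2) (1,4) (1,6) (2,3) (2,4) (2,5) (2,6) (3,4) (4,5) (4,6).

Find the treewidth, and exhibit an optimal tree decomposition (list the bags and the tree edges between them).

Every bag has size at most 4, so the width is 4 − 1 = 3 and tw(G) ≤ 3. For the lower bound, the 4 vertices {0, 2, 3, 4} are pairwise adjacent, and any tree decomposition puts a clique entirely inside one bag — forcing width ≥ 3. Hence tw(G) = 3 exactly.

Treewidth 3.
Bags: B1 = {0, 2, 3, 4}  B2 = {0, 2, 4, 5}  B3 = {0, 2, 4, 6}  B4 = {1, 2, 4, 6}
Tree: B1–B2, B2–B3, B3–B4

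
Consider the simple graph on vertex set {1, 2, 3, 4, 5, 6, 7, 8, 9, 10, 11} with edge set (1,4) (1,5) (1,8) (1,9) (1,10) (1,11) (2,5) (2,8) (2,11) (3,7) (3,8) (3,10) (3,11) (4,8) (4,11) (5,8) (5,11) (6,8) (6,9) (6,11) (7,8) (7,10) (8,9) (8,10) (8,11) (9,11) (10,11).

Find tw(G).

A width-3 tree decomposition is:
Bags: B1 = {1, 8, 10, 11}  B2 = {3, 8, 10, 11}  B3 = {3, 7, 8, 10}  B4 = {1, 5, 8, 11}  B5 = {2, 5, 8, 11}  B6 = {1, 8, 9, 11}  B7 = {6, 8, 9, 11}  B8 = {1, 4, 8, 11}
Tree: B1–B2, B2–B3, B1–B4, B4–B5, B4–B6, B6–B7, B4–B8
Each bag holds 4 vertices, so the decomposition has width 3, which upper-bounds the treewidth. On the other hand G contains the 4-clique {1, 8, 9, 11}. A clique must lie in a single bag of any decomposition, so no decomposition can have width below 3. Hence tw(G) = 3 exactly.

3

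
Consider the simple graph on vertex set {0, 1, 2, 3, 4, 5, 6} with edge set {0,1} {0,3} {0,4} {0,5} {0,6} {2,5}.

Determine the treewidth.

1

A width-1 tree decomposition is:
Bags: B1 = {0, 3}  B2 = {0, 5}  B3 = {0, 6}  B4 = {0, 4}  B5 = {2, 5}  B6 = {0, 1}
Tree: B1–B2, B2–B3, B3–B4, B2–B5, B1–B6
Each bag holds 2 vertices, so the decomposition has width 1, which upper-bounds the treewidth. G has an edge, so its treewidth is at least 1. Hence tw(G) = 1 exactly.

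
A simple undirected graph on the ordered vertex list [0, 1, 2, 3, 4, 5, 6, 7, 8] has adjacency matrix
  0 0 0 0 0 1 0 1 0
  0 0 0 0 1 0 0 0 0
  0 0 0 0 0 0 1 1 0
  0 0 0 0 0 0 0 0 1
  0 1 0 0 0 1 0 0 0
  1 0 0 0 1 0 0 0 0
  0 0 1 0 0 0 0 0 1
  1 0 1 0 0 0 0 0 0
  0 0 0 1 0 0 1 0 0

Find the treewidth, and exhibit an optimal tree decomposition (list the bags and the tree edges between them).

The largest bag has 2 vertices, giving width 1; this decomposition certifies tw(G) ≤ 1. G has an edge, so its treewidth is at least 1. The upper and lower bounds meet at 1, so that is the treewidth.

Treewidth 1.
One such decomposition:
Bags: B1 = {3, 8}  B2 = {6, 8}  B3 = {2, 6}  B4 = {2, 7}  B5 = {0, 7}  B6 = {0, 5}  B7 = {4, 5}  B8 = {1, 4}
Tree: B1–B2, B2–B3, B3–B4, B4–B5, B5–B6, B6–B7, B7–B8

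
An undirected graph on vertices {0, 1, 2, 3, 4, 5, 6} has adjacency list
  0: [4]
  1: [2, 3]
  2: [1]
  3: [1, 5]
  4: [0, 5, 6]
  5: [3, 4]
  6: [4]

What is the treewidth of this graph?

1

A width-1 tree decomposition is:
Bags: B1 = {0, 4}  B2 = {4, 6}  B3 = {4, 5}  B4 = {3, 5}  B5 = {1, 3}  B6 = {1, 2}
Tree: B1–B2, B2–B3, B3–B4, B4–B5, B5–B6
Every bag has size at most 2, so the width is 2 − 1 = 1 and tw(G) ≤ 1. G has an edge, so its treewidth is at least 1. The upper and lower bounds meet at 1, so that is the treewidth.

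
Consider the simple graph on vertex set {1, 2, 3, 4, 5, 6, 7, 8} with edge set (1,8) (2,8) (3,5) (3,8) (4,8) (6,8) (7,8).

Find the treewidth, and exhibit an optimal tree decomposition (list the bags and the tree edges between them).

The largest bag has 2 vertices, giving width 1; this decomposition certifies tw(G) ≤ 1. Any graph with an edge has treewidth ≥ 1, and G has the edge 7–8. Therefore the treewidth is 1.

Treewidth 1.
Bags: B1 = {7, 8}  B2 = {4, 8}  B3 = {1, 8}  B4 = {2, 8}  B5 = {3, 8}  B6 = {3, 5}  B7 = {6, 8}
Tree: B1–B2, B2–B3, B2–B4, B4–B5, B5–B6, B3–B7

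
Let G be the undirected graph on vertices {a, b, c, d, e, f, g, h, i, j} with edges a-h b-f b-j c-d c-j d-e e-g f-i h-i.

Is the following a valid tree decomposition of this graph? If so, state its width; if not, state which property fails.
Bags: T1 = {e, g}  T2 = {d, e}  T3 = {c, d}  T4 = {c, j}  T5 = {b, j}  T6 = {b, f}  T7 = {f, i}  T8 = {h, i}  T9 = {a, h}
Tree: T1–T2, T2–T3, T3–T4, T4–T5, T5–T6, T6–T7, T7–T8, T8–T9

Checking the three conditions: (i) the bags cover all of {a, b, c, d, e, f, g, h, i, j}; (ii) for each edge, some bag contains both endpoints; (iii) the bags containing any fixed vertex form a subtree. All hold, so the decomposition is valid with width 2 − 1 = 1.

Yes; width 1.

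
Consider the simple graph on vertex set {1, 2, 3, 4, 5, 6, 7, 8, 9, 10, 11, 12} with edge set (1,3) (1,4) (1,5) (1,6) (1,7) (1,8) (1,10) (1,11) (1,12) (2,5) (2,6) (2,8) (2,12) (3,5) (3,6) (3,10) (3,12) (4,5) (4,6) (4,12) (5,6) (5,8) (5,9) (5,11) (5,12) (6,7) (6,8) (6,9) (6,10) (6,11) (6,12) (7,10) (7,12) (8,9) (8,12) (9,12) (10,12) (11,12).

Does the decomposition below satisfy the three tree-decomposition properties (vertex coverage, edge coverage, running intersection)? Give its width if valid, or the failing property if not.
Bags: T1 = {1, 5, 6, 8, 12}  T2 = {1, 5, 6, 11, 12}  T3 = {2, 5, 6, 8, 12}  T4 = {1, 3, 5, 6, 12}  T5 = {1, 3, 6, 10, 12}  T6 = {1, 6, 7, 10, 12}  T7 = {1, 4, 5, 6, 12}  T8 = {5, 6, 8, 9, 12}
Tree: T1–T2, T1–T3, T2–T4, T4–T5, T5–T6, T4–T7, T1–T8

Vertex coverage: the bags together contain {1, 2, 3, 4, 5, 6, 7, 8, 9, 10, 11, 12}, the full vertex set. Edge coverage: each edge of G has both endpoints in at least one bag. Running intersection: for every vertex, the bags containing it form a connected subtree. All three properties hold, so this is a valid tree decomposition of width max|bag| − 1 = 4, and hence tw(G) ≤ 4.

Yes; width 4.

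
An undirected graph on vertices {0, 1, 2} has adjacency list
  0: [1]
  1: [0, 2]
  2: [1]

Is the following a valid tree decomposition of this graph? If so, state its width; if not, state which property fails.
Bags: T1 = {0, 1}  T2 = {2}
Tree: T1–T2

A tree decomposition must satisfy three properties: every vertex lies in some bag; for every edge, both endpoints lie together in some bag; and for every vertex, the bags containing it form a connected subtree. Here edge (1,2) lies in no bag, so the decomposition is invalid.

No — edge (1,2) lies in no bag.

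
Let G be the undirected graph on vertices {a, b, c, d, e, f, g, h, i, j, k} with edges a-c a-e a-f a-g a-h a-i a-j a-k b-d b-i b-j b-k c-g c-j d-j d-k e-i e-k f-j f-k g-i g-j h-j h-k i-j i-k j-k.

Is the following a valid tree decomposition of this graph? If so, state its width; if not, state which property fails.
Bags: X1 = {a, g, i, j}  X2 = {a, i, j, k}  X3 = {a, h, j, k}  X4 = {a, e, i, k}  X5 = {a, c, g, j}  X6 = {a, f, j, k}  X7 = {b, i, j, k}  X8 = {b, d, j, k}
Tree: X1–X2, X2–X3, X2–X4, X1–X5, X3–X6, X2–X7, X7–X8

Yes; width 3.

Every vertex of G appears in some bag (union = {a, b, c, d, e, f, g, h, i, j, k}); every edge is covered by a bag; and for each vertex v the set of bags containing v is connected in the bag tree. The decomposition is therefore valid. The largest bag has 4 vertices, so the width is 3.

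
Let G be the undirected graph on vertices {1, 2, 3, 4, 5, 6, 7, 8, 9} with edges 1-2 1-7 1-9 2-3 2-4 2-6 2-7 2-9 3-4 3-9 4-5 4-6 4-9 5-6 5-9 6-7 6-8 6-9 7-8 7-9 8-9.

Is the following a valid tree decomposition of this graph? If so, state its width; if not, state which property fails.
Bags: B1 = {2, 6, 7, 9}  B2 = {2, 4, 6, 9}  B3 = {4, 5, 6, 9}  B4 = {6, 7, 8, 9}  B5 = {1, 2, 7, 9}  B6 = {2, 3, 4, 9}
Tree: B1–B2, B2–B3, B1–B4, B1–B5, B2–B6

Every vertex of G appears in some bag (union = {1, 2, 3, 4, 5, 6, 7, 8, 9}); every edge is covered by a bag; and for each vertex v the set of bags containing v is connected in the bag tree. The decomposition is therefore valid. The largest bag has 4 vertices, so the width is 3.

Yes; width 3.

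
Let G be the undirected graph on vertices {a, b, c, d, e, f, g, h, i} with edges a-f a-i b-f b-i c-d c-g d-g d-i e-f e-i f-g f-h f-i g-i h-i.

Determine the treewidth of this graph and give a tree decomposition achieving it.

Every bag has size at most 3, so the width is 3 − 1 = 2 and tw(G) ≤ 2. On the other hand G contains the 3-clique {c, d, g}. A clique must lie in a single bag of any decomposition, so no decomposition can have width below 2. Therefore the treewidth is 2.

Treewidth 2.
One such decomposition:
Bags: B1 = {d, g, i}  B2 = {f, g, i}  B3 = {a, f, i}  B4 = {e, f, i}  B5 = {f, h, i}  B6 = {c, d, g}  B7 = {b, f, i}
Tree: B1–B2, B2–B3, B3–B4, B3–B5, B1–B6, B2–B7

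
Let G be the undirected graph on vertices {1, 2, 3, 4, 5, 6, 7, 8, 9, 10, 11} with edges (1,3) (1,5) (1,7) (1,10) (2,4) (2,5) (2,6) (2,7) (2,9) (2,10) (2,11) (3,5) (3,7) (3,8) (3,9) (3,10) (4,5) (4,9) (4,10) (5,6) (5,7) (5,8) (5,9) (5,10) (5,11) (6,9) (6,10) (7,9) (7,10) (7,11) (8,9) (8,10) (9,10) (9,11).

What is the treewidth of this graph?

4

A width-4 tree decomposition is:
Bags: B1 = {3, 5, 7, 9, 10}  B2 = {2, 5, 7, 9, 10}  B3 = {2, 5, 7, 9, 11}  B4 = {3, 5, 8, 9, 10}  B5 = {2, 5, 6, 9, 10}  B6 = {2, 4, 5, 9, 10}  B7 = {1, 3, 5, 7, 10}
Tree: B1–B2, B2–B3, B1–B4, B2–B5, B2–B6, B1–B7
Every bag has size at most 5, so the width is 5 − 1 = 4 and tw(G) ≤ 4. For the lower bound, the 5 vertices {1, 3, 5, 7, 10} are pairwise adjacent, and any tree decomposition puts a clique entirely inside one bag — forcing width ≥ 4. The upper and lower bounds meet at 4, so that is the treewidth.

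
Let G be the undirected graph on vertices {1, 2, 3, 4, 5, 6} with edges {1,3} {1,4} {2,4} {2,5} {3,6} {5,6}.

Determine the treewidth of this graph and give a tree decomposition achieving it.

Treewidth 2.
One optimal decomposition is:
Bags: B1 = {1, 3, 6}  B2 = {1, 5, 6}  B3 = {1, 2, 5}  B4 = {1, 2, 4}
Tree: B1–B2, B2–B3, B3–B4

Every bag has size at most 3, so the width is 3 − 1 = 2 and tw(G) ≤ 2. The edges 1–3–6–5–2–4–1 form a cycle, so G is not a tree and its treewidth is at least 2. Hence tw(G) = 2 exactly.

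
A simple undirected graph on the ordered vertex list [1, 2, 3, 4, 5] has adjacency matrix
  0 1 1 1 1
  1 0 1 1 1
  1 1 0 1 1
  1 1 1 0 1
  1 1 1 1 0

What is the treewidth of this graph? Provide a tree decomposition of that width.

With just one bag of size 5, the width is 5 − 1 = 4, so tw(G) ≤ 4. For the lower bound, the 5 vertices {1, 2, 3, 4, 5} are pairwise adjacent, and any tree decomposition puts a clique entirely inside one bag — forcing width ≥ 4. The upper and lower bounds meet at 4, so that is the treewidth.

Treewidth 4.
One such decomposition:
Bags: B1 = {1, 2, 3, 4, 5}
Tree: (single bag)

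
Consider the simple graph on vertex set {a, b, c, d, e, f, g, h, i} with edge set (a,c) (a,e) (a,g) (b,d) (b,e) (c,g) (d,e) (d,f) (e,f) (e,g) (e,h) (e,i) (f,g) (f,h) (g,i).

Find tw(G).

2

A width-2 tree decomposition is:
Bags: B1 = {e, f, g}  B2 = {e, f, h}  B3 = {d, e, f}  B4 = {e, g, i}  B5 = {b, d, e}  B6 = {a, e, g}  B7 = {a, c, g}
Tree: B1–B2, B2–B3, B1–B4, B3–B5, B1–B6, B6–B7
Every bag has size at most 3, so the width is 3 − 1 = 2 and tw(G) ≤ 2. On the other hand G contains the 3-clique {a, e, g}. A clique must lie in a single bag of any decomposition, so no decomposition can have width below 2. Combining the bounds, tw(G) = 2.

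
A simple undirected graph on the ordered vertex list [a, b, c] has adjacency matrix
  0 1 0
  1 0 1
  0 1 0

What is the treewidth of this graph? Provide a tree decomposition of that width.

Treewidth 1.
One such decomposition:
Bags: B1 = {a, b}  B2 = {b, c}
Tree: B1–B2

Each bag holds 2 vertices, so the decomposition has width 1, which upper-bounds the treewidth. G has an edge, so its treewidth is at least 1. Therefore the treewidth is 1.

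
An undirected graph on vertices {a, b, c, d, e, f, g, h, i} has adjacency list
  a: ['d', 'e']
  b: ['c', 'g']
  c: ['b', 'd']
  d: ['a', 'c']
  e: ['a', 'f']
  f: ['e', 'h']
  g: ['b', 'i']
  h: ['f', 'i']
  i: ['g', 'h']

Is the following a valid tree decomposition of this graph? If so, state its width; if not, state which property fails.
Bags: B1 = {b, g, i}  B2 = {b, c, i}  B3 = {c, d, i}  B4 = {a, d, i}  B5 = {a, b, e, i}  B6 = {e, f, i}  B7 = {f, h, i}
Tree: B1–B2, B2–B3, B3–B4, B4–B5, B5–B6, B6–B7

No — bags containing vertex b are not connected in the tree.

A tree decomposition must satisfy three properties: every vertex lies in some bag; for every edge, both endpoints lie together in some bag; and for every vertex, the bags containing it form a connected subtree. Here bags containing vertex b are not connected in the tree, so the decomposition is invalid.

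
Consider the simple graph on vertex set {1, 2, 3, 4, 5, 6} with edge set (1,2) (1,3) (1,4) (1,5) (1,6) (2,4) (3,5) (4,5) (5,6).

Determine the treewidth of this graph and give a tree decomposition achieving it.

Each bag holds 3 vertices, so the decomposition has width 2, which upper-bounds the treewidth. For the lower bound, the 3 vertices {1, 2, 4} are pairwise adjacent, and any tree decomposition puts a clique entirely inside one bag — forcing width ≥ 2. Therefore the treewidth is 2.

Treewidth 2.
One optimal decomposition is:
Bags: B1 = {1, 4, 5}  B2 = {1, 5, 6}  B3 = {1, 2, 4}  B4 = {1, 3, 5}
Tree: B1–B2, B1–B3, B1–B4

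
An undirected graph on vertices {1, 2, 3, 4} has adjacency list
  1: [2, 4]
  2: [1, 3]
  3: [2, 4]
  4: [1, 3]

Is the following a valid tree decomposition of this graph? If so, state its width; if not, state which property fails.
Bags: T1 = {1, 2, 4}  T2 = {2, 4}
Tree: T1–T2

A tree decomposition must satisfy three properties: every vertex lies in some bag; for every edge, both endpoints lie together in some bag; and for every vertex, the bags containing it form a connected subtree. Here vertex 3 appears in no bag, so the decomposition is invalid.

No — vertex 3 appears in no bag.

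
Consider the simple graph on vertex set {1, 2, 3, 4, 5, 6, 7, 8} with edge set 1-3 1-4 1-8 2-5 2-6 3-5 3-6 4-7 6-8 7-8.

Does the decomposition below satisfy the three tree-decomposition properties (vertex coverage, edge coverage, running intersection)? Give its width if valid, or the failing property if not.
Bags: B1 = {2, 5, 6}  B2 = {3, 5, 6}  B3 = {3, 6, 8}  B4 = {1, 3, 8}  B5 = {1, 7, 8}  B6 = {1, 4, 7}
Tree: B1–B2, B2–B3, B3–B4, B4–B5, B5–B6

Yes; width 2.

Checking the three conditions: (i) the bags cover all of {1, 2, 3, 4, 5, 6, 7, 8}; (ii) for each edge, some bag contains both endpoints; (iii) the bags containing any fixed vertex form a subtree. All hold, so the decomposition is valid with width 3 − 1 = 2.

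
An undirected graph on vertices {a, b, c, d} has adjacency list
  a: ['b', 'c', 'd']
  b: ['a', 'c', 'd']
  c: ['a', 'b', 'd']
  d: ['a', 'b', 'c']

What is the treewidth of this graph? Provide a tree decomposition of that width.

A single bag containing all 4 vertices is trivially a valid decomposition of width 3. On the other hand G contains the 4-clique {a, b, c, d}. A clique must lie in a single bag of any decomposition, so no decomposition can have width below 3. The upper and lower bounds meet at 3, so that is the treewidth.

Treewidth 3.
One optimal decomposition is:
Bags: B1 = {a, b, c, d}
Tree: (single bag)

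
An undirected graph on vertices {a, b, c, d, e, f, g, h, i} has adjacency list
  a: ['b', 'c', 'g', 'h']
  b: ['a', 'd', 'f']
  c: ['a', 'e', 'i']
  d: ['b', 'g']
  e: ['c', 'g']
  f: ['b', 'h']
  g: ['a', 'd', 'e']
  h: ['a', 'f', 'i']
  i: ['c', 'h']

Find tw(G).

A width-3 tree decomposition is:
Bags: B1 = {c, f, h, i}  B2 = {a, c, f, h}  B3 = {a, b, c, f}  B4 = {a, b, c, e}  B5 = {a, b, e, g}  B6 = {b, d, e, g}
Tree: B1–B2, B2–B3, B3–B4, B4–B5, B5–B6
Each bag holds 4 vertices, so the decomposition has width 3, which upper-bounds the treewidth. For the lower bound: the 4 vertex sets {f,h,i}, {c}, {a}, {b,d,e,g} are disjoint, each induces a connected subgraph, and every pair is joined by at least one edge of G. Contracting each set to a single vertex therefore yields K_{4} as a minor, and since treewidth is minor-monotone, tw(G) ≥ tw(K_{4}) = 3. Therefore the treewidth is 3.

3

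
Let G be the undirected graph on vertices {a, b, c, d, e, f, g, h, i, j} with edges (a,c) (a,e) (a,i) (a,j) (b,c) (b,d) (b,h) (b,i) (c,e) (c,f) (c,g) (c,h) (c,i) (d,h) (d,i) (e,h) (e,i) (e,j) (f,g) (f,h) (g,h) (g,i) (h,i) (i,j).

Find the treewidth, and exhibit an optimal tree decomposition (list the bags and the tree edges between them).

Every bag has size at most 4, so the width is 4 − 1 = 3 and tw(G) ≤ 3. On the other hand G contains the 4-clique {c, f, g, h}. A clique must lie in a single bag of any decomposition, so no decomposition can have width below 3. Hence tw(G) = 3 exactly.

Treewidth 3.
One such decomposition:
Bags: B1 = {c, e, h, i}  B2 = {c, g, h, i}  B3 = {a, c, e, i}  B4 = {b, c, h, i}  B5 = {c, f, g, h}  B6 = {b, d, h, i}  B7 = {a, e, i, j}
Tree: B1–B2, B1–B3, B1–B4, B2–B5, B4–B6, B3–B7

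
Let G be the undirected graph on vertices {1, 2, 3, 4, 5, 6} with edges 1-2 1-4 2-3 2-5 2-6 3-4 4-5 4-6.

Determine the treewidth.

2

A width-2 tree decomposition is:
Bags: B1 = {1, 2, 4}  B2 = {2, 4, 6}  B3 = {2, 4, 5}  B4 = {2, 3, 4}
Tree: B1–B2, B2–B3, B3–B4
Every bag has size at most 3, so the width is 3 − 1 = 2 and tw(G) ≤ 2. For the lower bound, G contains the cycle 1–4–6–2–1, so G is not a forest; only forests have treewidth ≤ 1, hence tw(G) ≥ 2. Hence tw(G) = 2 exactly.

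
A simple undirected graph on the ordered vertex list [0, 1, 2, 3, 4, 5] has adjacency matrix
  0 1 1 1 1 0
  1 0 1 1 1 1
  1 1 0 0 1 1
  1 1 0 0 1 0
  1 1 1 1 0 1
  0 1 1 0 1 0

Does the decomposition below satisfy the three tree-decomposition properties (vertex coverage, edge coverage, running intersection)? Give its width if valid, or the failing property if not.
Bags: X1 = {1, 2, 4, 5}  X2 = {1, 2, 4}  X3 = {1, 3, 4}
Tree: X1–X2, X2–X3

A tree decomposition must satisfy three properties: every vertex lies in some bag; for every edge, both endpoints lie together in some bag; and for every vertex, the bags containing it form a connected subtree. Here vertex 0 appears in no bag, so the decomposition is invalid.

No — vertex 0 appears in no bag.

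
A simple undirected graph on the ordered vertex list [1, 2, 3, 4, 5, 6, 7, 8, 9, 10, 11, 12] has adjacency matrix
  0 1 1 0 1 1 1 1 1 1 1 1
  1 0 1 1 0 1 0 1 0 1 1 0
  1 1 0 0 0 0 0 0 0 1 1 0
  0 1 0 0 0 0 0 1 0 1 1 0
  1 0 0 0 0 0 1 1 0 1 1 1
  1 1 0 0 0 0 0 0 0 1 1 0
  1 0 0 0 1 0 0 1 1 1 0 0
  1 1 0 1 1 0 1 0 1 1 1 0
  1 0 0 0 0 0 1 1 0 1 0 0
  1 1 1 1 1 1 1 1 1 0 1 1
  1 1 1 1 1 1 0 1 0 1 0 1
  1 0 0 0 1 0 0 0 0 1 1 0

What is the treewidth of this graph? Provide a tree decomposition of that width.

Treewidth 4.
One such decomposition:
Bags: B1 = {1, 5, 8, 10, 11}  B2 = {1, 5, 7, 8, 10}  B3 = {1, 2, 8, 10, 11}  B4 = {1, 7, 8, 9, 10}  B5 = {2, 4, 8, 10, 11}  B6 = {1, 2, 3, 10, 11}  B7 = {1, 5, 10, 11, 12}  B8 = {1, 2, 6, 10, 11}
Tree: B1–B2, B1–B3, B2–B4, B3–B5, B3–B6, B1–B7, B3–B8

The largest bag has 5 vertices, giving width 4; this decomposition certifies tw(G) ≤ 4. On the other hand G contains the 5-clique {1, 7, 8, 9, 10}. A clique must lie in a single bag of any decomposition, so no decomposition can have width below 4. Therefore the treewidth is 4.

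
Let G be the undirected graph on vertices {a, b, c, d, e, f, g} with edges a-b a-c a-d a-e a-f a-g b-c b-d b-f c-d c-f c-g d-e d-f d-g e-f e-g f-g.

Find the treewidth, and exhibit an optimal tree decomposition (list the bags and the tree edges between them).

Treewidth 4.
One such decomposition:
Bags: B1 = {a, d, e, f, g}  B2 = {a, c, d, f, g}  B3 = {a, b, c, d, f}
Tree: B1–B2, B2–B3

Every bag has size at most 5, so the width is 5 − 1 = 4 and tw(G) ≤ 4. For the lower bound, the 5 vertices {a, d, e, f, g} are pairwise adjacent, and any tree decomposition puts a clique entirely inside one bag — forcing width ≥ 4. The upper and lower bounds meet at 4, so that is the treewidth.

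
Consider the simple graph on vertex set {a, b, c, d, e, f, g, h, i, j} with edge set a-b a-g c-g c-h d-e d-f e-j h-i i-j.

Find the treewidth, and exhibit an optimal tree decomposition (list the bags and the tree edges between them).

Every bag has size at most 2, so the width is 2 − 1 = 1 and tw(G) ≤ 1. Since G has at least one edge (e.g. b–a), it is not an edgeless graph, so tw(G) ≥ 1. Combining the bounds, tw(G) = 1.

Treewidth 1.
Bags: B1 = {a, b}  B2 = {a, g}  B3 = {c, g}  B4 = {c, h}  B5 = {h, i}  B6 = {i, j}  B7 = {e, j}  B8 = {d, e}  B9 = {d, f}
Tree: B1–B2, B2–B3, B3–B4, B4–B5, B5–B6, B6–B7, B7–B8, B8–B9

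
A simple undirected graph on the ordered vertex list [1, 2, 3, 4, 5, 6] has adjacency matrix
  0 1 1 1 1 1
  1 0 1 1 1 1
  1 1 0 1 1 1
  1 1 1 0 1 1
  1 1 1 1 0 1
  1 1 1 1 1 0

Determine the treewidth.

A width-5 tree decomposition is:
Bags: B1 = {1, 2, 3, 4, 5, 6}
Tree: (single bag)
With just one bag of size 6, the width is 6 − 1 = 5, so tw(G) ≤ 5. For the lower bound, the 6 vertices {1, 2, 3, 4, 5, 6} are pairwise adjacent, and any tree decomposition puts a clique entirely inside one bag — forcing width ≥ 5. Hence tw(G) = 5 exactly.

5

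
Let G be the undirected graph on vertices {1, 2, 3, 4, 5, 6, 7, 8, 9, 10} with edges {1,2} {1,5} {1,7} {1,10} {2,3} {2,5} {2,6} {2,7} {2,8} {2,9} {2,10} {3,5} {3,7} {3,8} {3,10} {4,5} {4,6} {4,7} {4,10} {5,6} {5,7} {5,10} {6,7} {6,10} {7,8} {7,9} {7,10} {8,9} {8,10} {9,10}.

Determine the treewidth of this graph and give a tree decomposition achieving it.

Each bag holds 5 vertices, so the decomposition has width 4, which upper-bounds the treewidth. Conversely, {2, 7, 8, 9, 10} is a clique of size 5, and the vertices of any clique must share a bag in every tree decomposition; so some bag has ≥ 5 vertices and tw(G) ≥ 4. Combining the bounds, tw(G) = 4.

Treewidth 4.
Bags: B1 = {2, 7, 8, 9, 10}  B2 = {2, 3, 7, 8, 10}  B3 = {2, 3, 5, 7, 10}  B4 = {1, 2, 5, 7, 10}  B5 = {2, 5, 6, 7, 10}  B6 = {4, 5, 6, 7, 10}
Tree: B1–B2, B2–B3, B3–B4, B3–B5, B5–B6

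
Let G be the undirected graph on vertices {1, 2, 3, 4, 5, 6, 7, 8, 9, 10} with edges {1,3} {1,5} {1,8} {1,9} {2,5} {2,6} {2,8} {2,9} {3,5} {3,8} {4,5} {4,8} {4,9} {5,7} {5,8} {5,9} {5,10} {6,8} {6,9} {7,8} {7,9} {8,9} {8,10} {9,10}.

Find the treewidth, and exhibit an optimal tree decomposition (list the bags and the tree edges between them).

Treewidth 3.
One such decomposition:
Bags: B1 = {4, 5, 8, 9}  B2 = {2, 5, 8, 9}  B3 = {2, 6, 8, 9}  B4 = {1, 5, 8, 9}  B5 = {1, 3, 5, 8}  B6 = {5, 7, 8, 9}  B7 = {5, 8, 9, 10}
Tree: B1–B2, B2–B3, B2–B4, B4–B5, B1–B6, B2–B7

Each bag holds 4 vertices, so the decomposition has width 3, which upper-bounds the treewidth. On the other hand G contains the 4-clique {1, 5, 8, 9}. A clique must lie in a single bag of any decomposition, so no decomposition can have width below 3. Hence tw(G) = 3 exactly.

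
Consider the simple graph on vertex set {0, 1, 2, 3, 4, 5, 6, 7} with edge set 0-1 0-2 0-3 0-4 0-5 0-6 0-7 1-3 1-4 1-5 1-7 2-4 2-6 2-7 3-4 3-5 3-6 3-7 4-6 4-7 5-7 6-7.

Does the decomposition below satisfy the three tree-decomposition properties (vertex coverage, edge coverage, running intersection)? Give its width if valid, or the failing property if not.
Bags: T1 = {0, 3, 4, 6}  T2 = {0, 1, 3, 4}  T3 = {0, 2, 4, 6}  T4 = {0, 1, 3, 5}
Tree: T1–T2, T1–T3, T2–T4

No — vertex 7 appears in no bag.

A tree decomposition must satisfy three properties: every vertex lies in some bag; for every edge, both endpoints lie together in some bag; and for every vertex, the bags containing it form a connected subtree. Here vertex 7 appears in no bag, so the decomposition is invalid.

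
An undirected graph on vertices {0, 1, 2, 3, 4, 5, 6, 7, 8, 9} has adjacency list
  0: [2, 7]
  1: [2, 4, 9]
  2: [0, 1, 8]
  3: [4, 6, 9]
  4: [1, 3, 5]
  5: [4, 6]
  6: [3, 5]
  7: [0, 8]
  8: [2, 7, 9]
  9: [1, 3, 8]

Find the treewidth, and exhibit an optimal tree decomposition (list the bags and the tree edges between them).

Each bag holds 3 vertices, so the decomposition has width 2, which upper-bounds the treewidth. Since 5–6–3–4–5 is a cycle in G, G is not acyclic. Forests are exactly the graphs of treewidth ≤ 1, so tw(G) ≥ 2. Hence tw(G) = 2 exactly.

Treewidth 2.
Bags: B1 = {4, 5, 6}  B2 = {3, 4, 6}  B3 = {1, 3, 4}  B4 = {1, 3, 9}  B5 = {1, 2, 9}  B6 = {2, 8, 9}  B7 = {0, 2, 8}  B8 = {0, 7, 8}
Tree: B1–B2, B2–B3, B3–B4, B4–B5, B5–B6, B6–B7, B7–B8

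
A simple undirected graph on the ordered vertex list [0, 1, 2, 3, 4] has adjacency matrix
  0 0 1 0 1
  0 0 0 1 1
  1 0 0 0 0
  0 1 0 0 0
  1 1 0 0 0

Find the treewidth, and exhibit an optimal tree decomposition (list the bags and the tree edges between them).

Each bag holds 2 vertices, so the decomposition has width 1, which upper-bounds the treewidth. G has an edge, so its treewidth is at least 1. Combining the bounds, tw(G) = 1.

Treewidth 1.
One optimal decomposition is:
Bags: B1 = {1, 3}  B2 = {1, 4}  B3 = {0, 4}  B4 = {0, 2}
Tree: B1–B2, B2–B3, B3–B4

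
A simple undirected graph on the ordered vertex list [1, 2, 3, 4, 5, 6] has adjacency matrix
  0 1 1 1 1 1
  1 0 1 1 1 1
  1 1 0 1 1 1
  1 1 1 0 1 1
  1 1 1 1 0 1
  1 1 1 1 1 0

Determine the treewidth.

A width-5 tree decomposition is:
Bags: B1 = {1, 2, 3, 4, 5, 6}
Tree: (single bag)
With just one bag of size 6, the width is 6 − 1 = 5, so tw(G) ≤ 5. Conversely, {1, 2, 3, 4, 5, 6} is a clique of size 6, and the vertices of any clique must share a bag in every tree decomposition; so some bag has ≥ 6 vertices and tw(G) ≥ 5. Combining the bounds, tw(G) = 5.

5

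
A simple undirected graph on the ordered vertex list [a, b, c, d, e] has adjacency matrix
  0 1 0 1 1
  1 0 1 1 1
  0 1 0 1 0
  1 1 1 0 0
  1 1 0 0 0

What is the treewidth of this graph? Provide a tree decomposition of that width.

The largest bag has 3 vertices, giving width 2; this decomposition certifies tw(G) ≤ 2. On the other hand G contains the 3-clique {b, c, d}. A clique must lie in a single bag of any decomposition, so no decomposition can have width below 2. Hence tw(G) = 2 exactly.

Treewidth 2.
One optimal decomposition is:
Bags: B1 = {a, b, d}  B2 = {b, c, d}  B3 = {a, b, e}
Tree: B1–B2, B1–B3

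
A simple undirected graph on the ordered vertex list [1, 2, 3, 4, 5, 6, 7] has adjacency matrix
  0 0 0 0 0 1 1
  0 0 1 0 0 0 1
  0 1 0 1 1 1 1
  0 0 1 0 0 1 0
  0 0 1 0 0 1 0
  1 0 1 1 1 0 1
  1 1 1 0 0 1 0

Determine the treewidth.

2

A width-2 tree decomposition is:
Bags: B1 = {2, 3, 7}  B2 = {3, 6, 7}  B3 = {3, 5, 6}  B4 = {1, 6, 7}  B5 = {3, 4, 6}
Tree: B1–B2, B2–B3, B2–B4, B2–B5
The largest bag has 3 vertices, giving width 2; this decomposition certifies tw(G) ≤ 2. On the other hand G contains the 3-clique {1, 6, 7}. A clique must lie in a single bag of any decomposition, so no decomposition can have width below 2. Therefore the treewidth is 2.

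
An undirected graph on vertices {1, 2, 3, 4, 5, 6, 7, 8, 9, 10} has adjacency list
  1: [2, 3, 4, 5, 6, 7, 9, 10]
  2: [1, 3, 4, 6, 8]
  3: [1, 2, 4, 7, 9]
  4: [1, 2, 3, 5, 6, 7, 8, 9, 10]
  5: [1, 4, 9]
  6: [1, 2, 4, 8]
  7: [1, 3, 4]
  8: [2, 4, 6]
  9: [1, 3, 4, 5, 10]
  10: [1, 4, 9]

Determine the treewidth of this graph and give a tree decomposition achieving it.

Treewidth 3.
One optimal decomposition is:
Bags: B1 = {1, 2, 4, 6}  B2 = {2, 4, 6, 8}  B3 = {1, 2, 3, 4}  B4 = {1, 3, 4, 9}  B5 = {1, 4, 5, 9}  B6 = {1, 3, 4, 7}  B7 = {1, 4, 9, 10}
Tree: B1–B2, B1–B3, B3–B4, B4–B5, B3–B6, B4–B7

Every bag has size at most 4, so the width is 4 − 1 = 3 and tw(G) ≤ 3. Conversely, {2, 4, 6, 8} is a clique of size 4, and the vertices of any clique must share a bag in every tree decomposition; so some bag has ≥ 4 vertices and tw(G) ≥ 3. Hence tw(G) = 3 exactly.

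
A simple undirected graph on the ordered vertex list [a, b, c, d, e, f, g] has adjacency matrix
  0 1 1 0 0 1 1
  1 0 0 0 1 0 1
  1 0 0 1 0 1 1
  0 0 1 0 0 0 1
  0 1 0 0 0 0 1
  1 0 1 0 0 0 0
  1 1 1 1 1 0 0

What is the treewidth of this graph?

A width-2 tree decomposition is:
Bags: B1 = {a, b, g}  B2 = {a, c, g}  B3 = {c, d, g}  B4 = {a, c, f}  B5 = {b, e, g}
Tree: B1–B2, B2–B3, B2–B4, B1–B5
Each bag holds 3 vertices, so the decomposition has width 2, which upper-bounds the treewidth. Conversely, {c, d, g} is a clique of size 3, and the vertices of any clique must share a bag in every tree decomposition; so some bag has ≥ 3 vertices and tw(G) ≥ 2. Therefore the treewidth is 2.

2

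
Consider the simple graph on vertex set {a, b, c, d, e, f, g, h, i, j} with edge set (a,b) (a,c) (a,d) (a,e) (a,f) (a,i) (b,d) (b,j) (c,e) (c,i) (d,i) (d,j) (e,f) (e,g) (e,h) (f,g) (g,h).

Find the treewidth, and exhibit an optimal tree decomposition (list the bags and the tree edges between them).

Treewidth 2.
One such decomposition:
Bags: B1 = {a, c, i}  B2 = {a, c, e}  B3 = {a, d, i}  B4 = {a, b, d}  B5 = {a, e, f}  B6 = {e, f, g}  B7 = {e, g, h}  B8 = {b, d, j}
Tree: B1–B2, B1–B3, B3–B4, B2–B5, B5–B6, B6–B7, B4–B8

The largest bag has 3 vertices, giving width 2; this decomposition certifies tw(G) ≤ 2. For the lower bound, the 3 vertices {e, g, h} are pairwise adjacent, and any tree decomposition puts a clique entirely inside one bag — forcing width ≥ 2. Combining the bounds, tw(G) = 2.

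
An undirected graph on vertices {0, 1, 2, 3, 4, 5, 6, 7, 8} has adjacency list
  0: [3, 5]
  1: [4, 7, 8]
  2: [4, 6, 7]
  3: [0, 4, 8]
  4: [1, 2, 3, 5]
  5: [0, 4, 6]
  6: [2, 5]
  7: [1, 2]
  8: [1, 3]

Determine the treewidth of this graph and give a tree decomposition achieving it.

Treewidth 3.
Bags: B1 = {1, 2, 7, 8}  B2 = {1, 2, 4, 8}  B3 = {2, 3, 4, 8}  B4 = {2, 3, 4, 6}  B5 = {3, 4, 5, 6}  B6 = {0, 3, 5, 6}
Tree: B1–B2, B2–B3, B3–B4, B4–B5, B5–B6

The largest bag has 4 vertices, giving width 3; this decomposition certifies tw(G) ≤ 3. For the lower bound: the 4 vertex sets {1,7,8}, {2}, {4}, {0,3,5,6} are disjoint, each induces a connected subgraph, and every pair is joined by at least one edge of G. Contracting each set to a single vertex therefore yields K_{4} as a minor, and since treewidth is minor-monotone, tw(G) ≥ tw(K_{4}) = 3. Hence tw(G) = 3 exactly.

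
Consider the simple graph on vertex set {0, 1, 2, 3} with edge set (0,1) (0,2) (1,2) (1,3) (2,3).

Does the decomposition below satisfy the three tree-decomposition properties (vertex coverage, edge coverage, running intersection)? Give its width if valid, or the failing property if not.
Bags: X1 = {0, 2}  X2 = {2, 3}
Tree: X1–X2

A tree decomposition must satisfy three properties: every vertex lies in some bag; for every edge, both endpoints lie together in some bag; and for every vertex, the bags containing it form a connected subtree. Here vertex 1 appears in no bag, so the decomposition is invalid.

No — vertex 1 appears in no bag.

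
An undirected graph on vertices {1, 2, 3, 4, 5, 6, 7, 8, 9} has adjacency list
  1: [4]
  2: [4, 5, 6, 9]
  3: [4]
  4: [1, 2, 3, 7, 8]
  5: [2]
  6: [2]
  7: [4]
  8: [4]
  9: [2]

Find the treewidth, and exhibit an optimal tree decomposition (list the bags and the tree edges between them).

Treewidth 1.
Bags: B1 = {4, 7}  B2 = {2, 4}  B3 = {2, 9}  B4 = {2, 5}  B5 = {4, 8}  B6 = {2, 6}  B7 = {3, 4}  B8 = {1, 4}
Tree: B1–B2, B2–B3, B2–B4, B1–B5, B4–B6, B2–B7, B7–B8

Each bag holds 2 vertices, so the decomposition has width 1, which upper-bounds the treewidth. G has an edge, so its treewidth is at least 1. Hence tw(G) = 1 exactly.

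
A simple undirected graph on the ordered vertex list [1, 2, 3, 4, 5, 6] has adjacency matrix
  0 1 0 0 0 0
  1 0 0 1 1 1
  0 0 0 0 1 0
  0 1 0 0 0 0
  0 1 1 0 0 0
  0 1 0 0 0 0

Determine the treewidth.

A width-1 tree decomposition is:
Bags: B1 = {2, 4}  B2 = {2, 5}  B3 = {1, 2}  B4 = {2, 6}  B5 = {3, 5}
Tree: B1–B2, B1–B3, B1–B4, B2–B5
Each bag holds 2 vertices, so the decomposition has width 1, which upper-bounds the treewidth. G has an edge, so its treewidth is at least 1. Hence tw(G) = 1 exactly.

1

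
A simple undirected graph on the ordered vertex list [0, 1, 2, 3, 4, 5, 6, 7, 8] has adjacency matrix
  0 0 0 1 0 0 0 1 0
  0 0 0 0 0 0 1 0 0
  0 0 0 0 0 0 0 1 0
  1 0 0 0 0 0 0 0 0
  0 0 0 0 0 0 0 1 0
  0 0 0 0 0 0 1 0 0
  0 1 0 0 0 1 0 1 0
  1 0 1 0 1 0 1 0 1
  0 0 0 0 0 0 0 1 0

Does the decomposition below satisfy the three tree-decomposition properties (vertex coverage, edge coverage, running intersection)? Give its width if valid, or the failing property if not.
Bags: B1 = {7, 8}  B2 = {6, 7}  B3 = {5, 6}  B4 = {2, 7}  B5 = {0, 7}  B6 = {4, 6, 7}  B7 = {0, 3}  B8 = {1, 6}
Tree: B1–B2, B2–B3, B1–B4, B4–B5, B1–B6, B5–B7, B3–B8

A tree decomposition must satisfy three properties: every vertex lies in some bag; for every edge, both endpoints lie together in some bag; and for every vertex, the bags containing it form a connected subtree. Here bags containing vertex 6 are not connected in the tree, so the decomposition is invalid.

No — bags containing vertex 6 are not connected in the tree.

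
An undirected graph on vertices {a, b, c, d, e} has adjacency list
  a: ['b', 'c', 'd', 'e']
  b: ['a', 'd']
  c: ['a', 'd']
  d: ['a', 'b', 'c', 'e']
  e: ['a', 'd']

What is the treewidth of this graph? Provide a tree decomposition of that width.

Treewidth 2.
Bags: B1 = {a, d, e}  B2 = {a, b, d}  B3 = {a, c, d}
Tree: B1–B2, B1–B3

Each bag holds 3 vertices, so the decomposition has width 2, which upper-bounds the treewidth. On the other hand G contains the 3-clique {a, d, e}. A clique must lie in a single bag of any decomposition, so no decomposition can have width below 2. Therefore the treewidth is 2.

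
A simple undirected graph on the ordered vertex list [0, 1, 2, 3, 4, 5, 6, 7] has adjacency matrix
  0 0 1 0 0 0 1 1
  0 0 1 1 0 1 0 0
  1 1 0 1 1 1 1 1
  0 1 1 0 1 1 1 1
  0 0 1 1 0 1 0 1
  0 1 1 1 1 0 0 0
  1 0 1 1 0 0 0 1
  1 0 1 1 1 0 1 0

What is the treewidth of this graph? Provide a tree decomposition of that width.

Treewidth 3.
One optimal decomposition is:
Bags: B1 = {2, 3, 6, 7}  B2 = {2, 3, 4, 7}  B3 = {2, 3, 4, 5}  B4 = {0, 2, 6, 7}  B5 = {1, 2, 3, 5}
Tree: B1–B2, B2–B3, B1–B4, B3–B5

The largest bag has 4 vertices, giving width 3; this decomposition certifies tw(G) ≤ 3. Conversely, {0, 2, 6, 7} is a clique of size 4, and the vertices of any clique must share a bag in every tree decomposition; so some bag has ≥ 4 vertices and tw(G) ≥ 3. Hence tw(G) = 3 exactly.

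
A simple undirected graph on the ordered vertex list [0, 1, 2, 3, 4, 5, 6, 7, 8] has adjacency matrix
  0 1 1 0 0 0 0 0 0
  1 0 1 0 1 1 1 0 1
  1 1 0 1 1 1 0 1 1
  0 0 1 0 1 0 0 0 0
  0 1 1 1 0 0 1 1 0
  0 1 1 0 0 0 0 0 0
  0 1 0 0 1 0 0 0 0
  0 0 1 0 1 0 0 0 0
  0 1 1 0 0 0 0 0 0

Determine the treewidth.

A width-2 tree decomposition is:
Bags: B1 = {1, 2, 4}  B2 = {2, 4, 7}  B3 = {2, 3, 4}  B4 = {1, 2, 8}  B5 = {1, 2, 5}  B6 = {1, 4, 6}  B7 = {0, 1, 2}
Tree: B1–B2, B2–B3, B1–B4, B4–B5, B1–B6, B5–B7
The largest bag has 3 vertices, giving width 2; this decomposition certifies tw(G) ≤ 2. Conversely, {0, 1, 2} is a clique of size 3, and the vertices of any clique must share a bag in every tree decomposition; so some bag has ≥ 3 vertices and tw(G) ≥ 2. The upper and lower bounds meet at 2, so that is the treewidth.

2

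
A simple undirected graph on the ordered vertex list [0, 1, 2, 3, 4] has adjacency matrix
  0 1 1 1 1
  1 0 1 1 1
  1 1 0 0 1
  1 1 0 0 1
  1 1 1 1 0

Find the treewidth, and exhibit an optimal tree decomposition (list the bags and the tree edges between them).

The largest bag has 4 vertices, giving width 3; this decomposition certifies tw(G) ≤ 3. On the other hand G contains the 4-clique {0, 1, 2, 4}. A clique must lie in a single bag of any decomposition, so no decomposition can have width below 3. Combining the bounds, tw(G) = 3.

Treewidth 3.
One such decomposition:
Bags: B1 = {0, 1, 2, 4}  B2 = {0, 1, 3, 4}
Tree: B1–B2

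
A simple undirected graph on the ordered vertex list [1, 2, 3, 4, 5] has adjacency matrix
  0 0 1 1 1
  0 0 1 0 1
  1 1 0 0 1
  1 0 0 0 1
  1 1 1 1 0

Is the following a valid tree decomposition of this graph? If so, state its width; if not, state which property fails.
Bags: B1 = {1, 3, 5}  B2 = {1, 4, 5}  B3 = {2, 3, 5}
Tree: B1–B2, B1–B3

Yes; width 2.

Every vertex of G appears in some bag (union = {1, 2, 3, 4, 5}); every edge is covered by a bag; and for each vertex v the set of bags containing v is connected in the bag tree. The decomposition is therefore valid. The largest bag has 3 vertices, so the width is 2.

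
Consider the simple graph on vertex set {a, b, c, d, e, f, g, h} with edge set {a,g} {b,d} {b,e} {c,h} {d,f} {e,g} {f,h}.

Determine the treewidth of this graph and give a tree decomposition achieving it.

Treewidth 1.
Bags: B1 = {c, h}  B2 = {f, h}  B3 = {d, f}  B4 = {b, d}  B5 = {b, e}  B6 = {e, g}  B7 = {a, g}
Tree: B1–B2, B2–B3, B3–B4, B4–B5, B5–B6, B6–B7

Every bag has size at most 2, so the width is 2 − 1 = 1 and tw(G) ≤ 1. G has an edge, so its treewidth is at least 1. Therefore the treewidth is 1.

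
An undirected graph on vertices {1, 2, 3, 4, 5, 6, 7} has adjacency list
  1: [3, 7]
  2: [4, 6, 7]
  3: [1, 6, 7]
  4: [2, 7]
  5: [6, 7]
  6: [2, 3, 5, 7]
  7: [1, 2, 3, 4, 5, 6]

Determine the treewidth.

A width-2 tree decomposition is:
Bags: B1 = {3, 6, 7}  B2 = {2, 6, 7}  B3 = {5, 6, 7}  B4 = {1, 3, 7}  B5 = {2, 4, 7}
Tree: B1–B2, B2–B3, B1–B4, B2–B5
The largest bag has 3 vertices, giving width 2; this decomposition certifies tw(G) ≤ 2. For the lower bound, the 3 vertices {1, 3, 7} are pairwise adjacent, and any tree decomposition puts a clique entirely inside one bag — forcing width ≥ 2. Hence tw(G) = 2 exactly.

2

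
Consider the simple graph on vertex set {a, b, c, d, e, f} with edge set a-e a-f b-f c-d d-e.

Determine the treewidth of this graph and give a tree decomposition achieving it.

Treewidth 1.
One optimal decomposition is:
Bags: B1 = {b, f}  B2 = {a, f}  B3 = {a, e}  B4 = {d, e}  B5 = {c, d}
Tree: B1–B2, B2–B3, B3–B4, B4–B5

Each bag holds 2 vertices, so the decomposition has width 1, which upper-bounds the treewidth. G has an edge, so its treewidth is at least 1. Therefore the treewidth is 1.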